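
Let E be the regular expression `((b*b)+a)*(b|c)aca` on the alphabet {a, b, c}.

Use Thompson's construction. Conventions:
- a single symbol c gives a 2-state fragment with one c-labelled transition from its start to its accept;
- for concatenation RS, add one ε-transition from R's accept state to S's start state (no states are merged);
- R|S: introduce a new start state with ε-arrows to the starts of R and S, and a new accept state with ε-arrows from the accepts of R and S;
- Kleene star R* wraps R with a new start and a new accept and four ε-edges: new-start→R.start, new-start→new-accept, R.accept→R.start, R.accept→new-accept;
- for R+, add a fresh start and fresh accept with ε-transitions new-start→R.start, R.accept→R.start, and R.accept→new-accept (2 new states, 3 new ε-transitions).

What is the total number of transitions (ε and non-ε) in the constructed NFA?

29

Bottom-up over the parse tree:
Each of the 8 symbol leaves contributes 1 transition (1 symbol, 0 ε).
  b* : 5 transitions (1 symbol, 4 ε)
  b*b : 7 transitions (2 symbol, 5 ε)
  (b*b)+ : 10 transitions (2 symbol, 8 ε)
  (b*b)+a : 12 transitions (3 symbol, 9 ε)
  ((b*b)+a)* : 16 transitions (3 symbol, 13 ε)
  b|c : 6 transitions (2 symbol, 4 ε)
  ((b*b)+a)*(b|c)aca : 29 transitions (8 symbol, 21 ε)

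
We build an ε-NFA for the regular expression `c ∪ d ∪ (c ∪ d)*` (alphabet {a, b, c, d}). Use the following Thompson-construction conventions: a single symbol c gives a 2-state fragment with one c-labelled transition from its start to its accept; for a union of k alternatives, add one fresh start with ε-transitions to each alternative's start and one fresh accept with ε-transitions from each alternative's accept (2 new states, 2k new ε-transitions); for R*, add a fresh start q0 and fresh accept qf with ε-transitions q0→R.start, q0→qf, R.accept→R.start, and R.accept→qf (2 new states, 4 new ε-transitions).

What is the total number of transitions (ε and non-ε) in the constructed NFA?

18

Building bottom-up:
Each of the 4 symbol leaves contributes 1 transition (1 symbol, 0 ε).
  c ∪ d → 6 transitions (2 symbol, 4 ε)
  (c ∪ d)* → 10 transitions (2 symbol, 8 ε)
  c ∪ d ∪ (c ∪ d)* → 18 transitions (4 symbol, 14 ε)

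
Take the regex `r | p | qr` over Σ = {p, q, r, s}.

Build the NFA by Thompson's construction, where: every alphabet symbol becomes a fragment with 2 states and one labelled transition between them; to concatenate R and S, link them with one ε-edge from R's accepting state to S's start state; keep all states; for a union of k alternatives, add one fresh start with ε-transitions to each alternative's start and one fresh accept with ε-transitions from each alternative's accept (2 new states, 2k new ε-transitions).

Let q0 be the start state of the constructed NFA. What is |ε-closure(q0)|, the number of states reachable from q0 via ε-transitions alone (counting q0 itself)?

4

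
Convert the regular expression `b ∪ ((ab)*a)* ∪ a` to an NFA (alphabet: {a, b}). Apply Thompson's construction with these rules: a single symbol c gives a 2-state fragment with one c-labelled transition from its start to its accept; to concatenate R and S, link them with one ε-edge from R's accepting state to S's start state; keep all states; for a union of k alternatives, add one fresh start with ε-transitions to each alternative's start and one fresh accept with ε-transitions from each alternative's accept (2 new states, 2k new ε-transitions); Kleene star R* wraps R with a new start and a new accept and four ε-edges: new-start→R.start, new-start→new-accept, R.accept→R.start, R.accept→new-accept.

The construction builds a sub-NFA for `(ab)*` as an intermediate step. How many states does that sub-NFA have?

6

Fragment for `(ab)*`:
Each of the 2 symbol leaves contributes a 2-state fragment.
  ab → 4 states
  (ab)* → 6 states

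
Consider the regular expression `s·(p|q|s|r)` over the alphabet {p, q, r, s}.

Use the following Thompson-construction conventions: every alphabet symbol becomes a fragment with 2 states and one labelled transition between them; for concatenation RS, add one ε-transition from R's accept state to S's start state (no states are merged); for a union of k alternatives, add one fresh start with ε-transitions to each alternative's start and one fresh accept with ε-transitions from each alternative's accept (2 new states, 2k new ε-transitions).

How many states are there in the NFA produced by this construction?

12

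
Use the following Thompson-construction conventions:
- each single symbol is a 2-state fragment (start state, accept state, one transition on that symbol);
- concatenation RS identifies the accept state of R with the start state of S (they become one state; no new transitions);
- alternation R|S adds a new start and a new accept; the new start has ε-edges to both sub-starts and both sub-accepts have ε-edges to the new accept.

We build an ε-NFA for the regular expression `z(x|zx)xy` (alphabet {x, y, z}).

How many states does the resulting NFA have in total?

10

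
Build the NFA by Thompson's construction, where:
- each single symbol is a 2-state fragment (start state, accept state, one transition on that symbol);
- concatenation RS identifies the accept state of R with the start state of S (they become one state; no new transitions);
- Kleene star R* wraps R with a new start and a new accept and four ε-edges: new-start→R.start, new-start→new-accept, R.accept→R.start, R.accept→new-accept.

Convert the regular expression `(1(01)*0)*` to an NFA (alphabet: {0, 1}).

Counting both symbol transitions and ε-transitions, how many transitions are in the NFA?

Building bottom-up:
Each of the 4 symbol leaves contributes 1 transition (1 symbol, 0 ε).
  01 → 2 transitions (2 symbol, 0 ε)
  (01)* → 6 transitions (2 symbol, 4 ε)
  1(01)*0 → 8 transitions (4 symbol, 4 ε)
  (1(01)*0)* → 12 transitions (4 symbol, 8 ε)

12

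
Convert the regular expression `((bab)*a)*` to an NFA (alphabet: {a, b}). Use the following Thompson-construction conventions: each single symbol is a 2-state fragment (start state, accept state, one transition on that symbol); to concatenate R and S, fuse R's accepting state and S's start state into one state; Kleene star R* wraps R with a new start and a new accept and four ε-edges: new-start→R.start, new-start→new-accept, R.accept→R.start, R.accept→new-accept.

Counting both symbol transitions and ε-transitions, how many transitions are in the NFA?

Bottom-up over the parse tree:
Each of the 4 symbol leaves contributes 1 transition (1 symbol, 0 ε).
  bab → 3 transitions (3 symbol, 0 ε)
  (bab)* → 7 transitions (3 symbol, 4 ε)
  (bab)*a → 8 transitions (4 symbol, 4 ε)
  ((bab)*a)* → 12 transitions (4 symbol, 8 ε)

12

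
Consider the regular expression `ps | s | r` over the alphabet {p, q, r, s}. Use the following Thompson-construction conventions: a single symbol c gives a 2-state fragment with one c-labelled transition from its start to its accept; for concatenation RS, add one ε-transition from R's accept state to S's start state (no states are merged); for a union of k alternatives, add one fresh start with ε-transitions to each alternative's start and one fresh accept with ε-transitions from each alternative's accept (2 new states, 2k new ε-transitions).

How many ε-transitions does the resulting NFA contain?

Bottom-up over the parse tree:
Each of the 4 symbol leaves contributes 0 ε-transitions.
  ps — 1 ε-transition
  ps | s | r — 7 ε-transitions

7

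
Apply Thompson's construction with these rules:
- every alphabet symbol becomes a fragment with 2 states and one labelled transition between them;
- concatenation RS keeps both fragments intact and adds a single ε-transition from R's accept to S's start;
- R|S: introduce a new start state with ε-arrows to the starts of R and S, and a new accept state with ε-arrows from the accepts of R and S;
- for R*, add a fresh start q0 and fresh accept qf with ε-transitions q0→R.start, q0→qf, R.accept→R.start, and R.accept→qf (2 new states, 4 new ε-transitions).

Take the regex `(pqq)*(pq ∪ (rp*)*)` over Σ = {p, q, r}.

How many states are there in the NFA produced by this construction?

Per subexpression:
Each of the 7 symbol leaves contributes a 2-state fragment.
  pqq → 6 states
  (pqq)* → 8 states
  pq → 4 states
  p* → 4 states
  rp* → 6 states
  (rp*)* → 8 states
  pq ∪ (rp*)* → 14 states
  (pqq)*(pq ∪ (rp*)*) → 22 states

22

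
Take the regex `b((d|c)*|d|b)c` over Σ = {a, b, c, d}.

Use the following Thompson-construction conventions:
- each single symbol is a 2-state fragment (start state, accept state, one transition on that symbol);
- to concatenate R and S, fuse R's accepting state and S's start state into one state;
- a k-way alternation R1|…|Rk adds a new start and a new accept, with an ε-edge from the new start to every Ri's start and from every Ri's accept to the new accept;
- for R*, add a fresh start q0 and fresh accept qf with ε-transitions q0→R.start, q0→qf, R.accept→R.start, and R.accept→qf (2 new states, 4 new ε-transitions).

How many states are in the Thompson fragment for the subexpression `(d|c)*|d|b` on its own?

Fragment for `(d|c)*|d|b`:
Each of the 4 symbol leaves contributes a 2-state fragment.
  d|c → 6 states
  (d|c)* → 8 states
  (d|c)*|d|b → 14 states

14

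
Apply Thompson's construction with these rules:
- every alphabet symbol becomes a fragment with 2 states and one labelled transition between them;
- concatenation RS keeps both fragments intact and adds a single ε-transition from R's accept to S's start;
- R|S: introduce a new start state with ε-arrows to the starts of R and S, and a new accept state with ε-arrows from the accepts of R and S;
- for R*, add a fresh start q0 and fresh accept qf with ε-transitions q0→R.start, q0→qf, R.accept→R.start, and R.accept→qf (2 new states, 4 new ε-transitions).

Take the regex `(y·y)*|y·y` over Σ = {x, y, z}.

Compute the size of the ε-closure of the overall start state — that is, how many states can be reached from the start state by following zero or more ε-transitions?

6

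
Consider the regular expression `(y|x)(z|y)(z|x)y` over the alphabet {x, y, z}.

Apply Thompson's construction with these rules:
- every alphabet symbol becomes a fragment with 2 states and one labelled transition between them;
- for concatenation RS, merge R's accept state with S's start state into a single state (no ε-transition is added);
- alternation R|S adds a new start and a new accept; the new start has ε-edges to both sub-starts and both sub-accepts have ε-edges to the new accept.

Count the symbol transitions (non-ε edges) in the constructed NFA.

Recursing over subexpressions:
Each of the 7 symbol leaves contributes exactly 1 symbol transition.
  y|x : 2 symbol transitions
  z|y : 2 symbol transitions
  z|x : 2 symbol transitions
  (y|x)(z|y)(z|x)y : 7 symbol transitions

7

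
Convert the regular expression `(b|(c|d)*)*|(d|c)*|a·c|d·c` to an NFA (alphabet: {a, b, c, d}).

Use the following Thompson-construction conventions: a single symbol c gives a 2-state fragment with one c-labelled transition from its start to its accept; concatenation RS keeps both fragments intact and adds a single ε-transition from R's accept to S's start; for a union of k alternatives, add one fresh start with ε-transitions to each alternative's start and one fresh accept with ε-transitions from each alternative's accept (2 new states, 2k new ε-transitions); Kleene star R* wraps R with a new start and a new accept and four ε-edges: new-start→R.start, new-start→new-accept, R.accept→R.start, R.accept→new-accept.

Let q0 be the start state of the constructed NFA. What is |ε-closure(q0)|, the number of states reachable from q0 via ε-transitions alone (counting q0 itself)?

19

Work bottom-up. For each fragment F, track |ε-closure(F.start)| and whether F's accept lies in that closure (i.e. whether F accepts ε). A single-symbol fragment has closure size 1 and does not accept ε.
  c|d : |ε-closure| = 1 + 1 + 1 = 3 (the new accept is not ε-reachable since no branch accepts ε)
  (c|d)* : the star's fresh start ε-reaches both the body's start and the fresh accept: |ε-closure| = 2 + 3 = 5
  b|(c|d)* : |ε-closure| = 1 (new start) + (1 + 5) + 1 (new accept, since some branch ε-reaches its own accept) = 8
  (b|(c|d)*)* : the star's fresh start ε-reaches both the body's start and the fresh accept: |ε-closure| = 2 + 8 = 10
  d|c : new start ε-reaches every alternative's start; none of them accept ε, so the new accept is not reached: |ε-closure| = 1 + 1 + 1 = 3
  (d|c)* : new start has ε-edges to the inner start and to the new accept, so |ε-closure| = 2 + 3 = 5
  a·c : same as the first factor's closure: |ε-closure| = 1
  d·c : |ε-closure| equals the left operand's closure size = 1 (its accept is not ε-reachable, so the closure stops there)
  (b|(c|d)*)*|(d|c)*|a·c|d·c : new start ε-reaches every alternative's start; at least one alternative accepts ε, so the union's new accept is reached too: |ε-closure| = 1 + 10 + 5 + 1 + 1 + 1 = 19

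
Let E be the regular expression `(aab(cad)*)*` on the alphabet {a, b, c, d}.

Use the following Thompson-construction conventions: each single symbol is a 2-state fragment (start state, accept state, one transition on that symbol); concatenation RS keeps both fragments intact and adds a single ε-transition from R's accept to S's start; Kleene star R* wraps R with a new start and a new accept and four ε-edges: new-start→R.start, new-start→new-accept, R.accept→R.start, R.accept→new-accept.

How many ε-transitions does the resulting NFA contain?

13

Per subexpression:
Each of the 6 symbol leaves contributes 0 ε-transitions.
  cad : 2 ε-transitions
  (cad)* : 6 ε-transitions
  aab(cad)* : 9 ε-transitions
  (aab(cad)*)* : 13 ε-transitions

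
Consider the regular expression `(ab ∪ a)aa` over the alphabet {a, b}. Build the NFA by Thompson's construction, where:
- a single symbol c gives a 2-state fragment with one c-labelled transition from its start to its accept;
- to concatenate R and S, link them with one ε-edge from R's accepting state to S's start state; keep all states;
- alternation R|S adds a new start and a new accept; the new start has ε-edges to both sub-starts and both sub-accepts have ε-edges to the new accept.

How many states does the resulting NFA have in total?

12

Building bottom-up:
Each of the 5 symbol leaves contributes a 2-state fragment.
  ab = 4 states
  ab ∪ a = 8 states
  (ab ∪ a)aa = 12 states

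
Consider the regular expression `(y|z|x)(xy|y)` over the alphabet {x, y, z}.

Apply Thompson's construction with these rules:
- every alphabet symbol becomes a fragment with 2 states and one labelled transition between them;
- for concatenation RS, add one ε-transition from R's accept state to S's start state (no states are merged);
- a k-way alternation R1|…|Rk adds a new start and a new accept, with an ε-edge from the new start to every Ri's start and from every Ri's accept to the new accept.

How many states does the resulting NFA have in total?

By structural recursion:
Each of the 6 symbol leaves contributes a 2-state fragment.
  y|z|x — 8 states
  xy — 4 states
  xy|y — 8 states
  (y|z|x)(xy|y) — 16 states

16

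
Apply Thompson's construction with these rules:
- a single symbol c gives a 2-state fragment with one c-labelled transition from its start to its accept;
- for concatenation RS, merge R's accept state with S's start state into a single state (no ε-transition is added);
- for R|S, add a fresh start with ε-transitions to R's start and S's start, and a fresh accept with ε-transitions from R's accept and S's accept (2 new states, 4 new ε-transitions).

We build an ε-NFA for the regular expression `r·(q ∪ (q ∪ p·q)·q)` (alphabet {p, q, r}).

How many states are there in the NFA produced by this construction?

Bottom-up over the parse tree:
Each of the 6 symbol leaves contributes a 2-state fragment.
  p·q → 3 states
  q ∪ p·q → 7 states
  (q ∪ p·q)·q → 8 states
  q ∪ (q ∪ p·q)·q → 12 states
  r·(q ∪ (q ∪ p·q)·q) → 13 states

13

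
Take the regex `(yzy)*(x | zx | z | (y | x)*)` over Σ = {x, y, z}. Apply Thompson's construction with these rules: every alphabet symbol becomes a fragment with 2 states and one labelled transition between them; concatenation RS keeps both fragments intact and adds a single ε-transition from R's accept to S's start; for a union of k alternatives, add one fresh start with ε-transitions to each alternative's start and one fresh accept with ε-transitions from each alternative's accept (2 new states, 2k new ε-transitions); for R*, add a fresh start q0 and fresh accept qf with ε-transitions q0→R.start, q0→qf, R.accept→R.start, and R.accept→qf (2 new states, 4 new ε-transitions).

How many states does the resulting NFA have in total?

By structural recursion:
Each of the 9 symbol leaves contributes a 2-state fragment.
  yzy — 6 states
  (yzy)* — 8 states
  zx — 4 states
  y | x — 6 states
  (y | x)* — 8 states
  x | zx | z | (y | x)* — 18 states
  (yzy)*(x | zx | z | (y | x)*) — 26 states

26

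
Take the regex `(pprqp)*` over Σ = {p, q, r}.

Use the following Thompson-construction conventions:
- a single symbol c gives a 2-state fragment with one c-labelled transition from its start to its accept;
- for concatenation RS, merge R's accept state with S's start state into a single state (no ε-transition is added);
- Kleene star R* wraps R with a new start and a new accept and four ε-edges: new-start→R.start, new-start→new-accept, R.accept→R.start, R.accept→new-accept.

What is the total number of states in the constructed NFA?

8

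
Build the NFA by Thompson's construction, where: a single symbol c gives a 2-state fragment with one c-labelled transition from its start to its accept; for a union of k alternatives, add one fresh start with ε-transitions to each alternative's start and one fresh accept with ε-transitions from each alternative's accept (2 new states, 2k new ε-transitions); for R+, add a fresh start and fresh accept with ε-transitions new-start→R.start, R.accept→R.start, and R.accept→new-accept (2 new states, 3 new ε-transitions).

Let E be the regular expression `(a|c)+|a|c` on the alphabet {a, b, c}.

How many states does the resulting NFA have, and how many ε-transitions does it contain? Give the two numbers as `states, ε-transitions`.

Per subexpression:
Each of the 4 symbol leaves contributes 2 states and 0 ε-transitions.
  a|c → 6 states, 4 ε-transitions
  (a|c)+ → 8 states, 7 ε-transitions
  (a|c)+|a|c → 14 states, 13 ε-transitions

14, 13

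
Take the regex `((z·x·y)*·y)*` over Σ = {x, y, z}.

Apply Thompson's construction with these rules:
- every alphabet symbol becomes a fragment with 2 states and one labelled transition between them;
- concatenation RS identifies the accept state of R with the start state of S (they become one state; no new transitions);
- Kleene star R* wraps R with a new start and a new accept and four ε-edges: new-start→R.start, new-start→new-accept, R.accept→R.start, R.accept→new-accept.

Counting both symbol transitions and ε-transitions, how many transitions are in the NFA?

12

By structural recursion:
Each of the 4 symbol leaves contributes 1 transition (1 symbol, 0 ε).
  z·x·y : 3 transitions (3 symbol, 0 ε)
  (z·x·y)* : 7 transitions (3 symbol, 4 ε)
  (z·x·y)*·y : 8 transitions (4 symbol, 4 ε)
  ((z·x·y)*·y)* : 12 transitions (4 symbol, 8 ε)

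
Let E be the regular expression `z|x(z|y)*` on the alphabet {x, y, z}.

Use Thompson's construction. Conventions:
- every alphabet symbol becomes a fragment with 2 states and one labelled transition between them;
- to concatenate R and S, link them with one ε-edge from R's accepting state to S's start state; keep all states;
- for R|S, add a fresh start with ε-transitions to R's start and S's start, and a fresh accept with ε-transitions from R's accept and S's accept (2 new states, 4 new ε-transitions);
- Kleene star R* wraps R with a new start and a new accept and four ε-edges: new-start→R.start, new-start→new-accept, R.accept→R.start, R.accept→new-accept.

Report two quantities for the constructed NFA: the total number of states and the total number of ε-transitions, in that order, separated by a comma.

14, 13

Building bottom-up:
Each of the 4 symbol leaves contributes 2 states and 0 ε-transitions.
  z|y — 6 states, 4 ε-transitions
  (z|y)* — 8 states, 8 ε-transitions
  x(z|y)* — 10 states, 9 ε-transitions
  z|x(z|y)* — 14 states, 13 ε-transitions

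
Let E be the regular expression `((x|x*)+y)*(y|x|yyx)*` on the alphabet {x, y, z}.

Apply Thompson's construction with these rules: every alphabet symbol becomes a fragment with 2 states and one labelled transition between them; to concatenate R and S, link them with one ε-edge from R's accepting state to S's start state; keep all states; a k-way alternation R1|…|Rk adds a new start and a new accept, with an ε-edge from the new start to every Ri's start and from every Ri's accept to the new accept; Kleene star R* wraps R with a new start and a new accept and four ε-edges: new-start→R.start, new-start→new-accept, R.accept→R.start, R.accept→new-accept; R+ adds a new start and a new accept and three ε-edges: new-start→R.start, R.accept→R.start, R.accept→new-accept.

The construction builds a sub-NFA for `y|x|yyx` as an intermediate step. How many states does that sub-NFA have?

12

Fragment for `y|x|yyx`:
Each of the 5 symbol leaves contributes a 2-state fragment.
  yyx : 6 states
  y|x|yyx : 12 states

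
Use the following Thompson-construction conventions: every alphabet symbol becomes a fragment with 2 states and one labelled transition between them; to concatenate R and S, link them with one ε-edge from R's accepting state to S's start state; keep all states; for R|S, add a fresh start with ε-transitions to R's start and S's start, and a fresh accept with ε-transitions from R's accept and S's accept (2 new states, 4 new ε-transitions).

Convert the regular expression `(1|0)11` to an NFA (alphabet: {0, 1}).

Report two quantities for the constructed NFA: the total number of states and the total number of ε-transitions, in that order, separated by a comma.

10, 6

Per subexpression:
Each of the 4 symbol leaves contributes 2 states and 0 ε-transitions.
  1|0 : 6 states, 4 ε-transitions
  (1|0)11 : 10 states, 6 ε-transitions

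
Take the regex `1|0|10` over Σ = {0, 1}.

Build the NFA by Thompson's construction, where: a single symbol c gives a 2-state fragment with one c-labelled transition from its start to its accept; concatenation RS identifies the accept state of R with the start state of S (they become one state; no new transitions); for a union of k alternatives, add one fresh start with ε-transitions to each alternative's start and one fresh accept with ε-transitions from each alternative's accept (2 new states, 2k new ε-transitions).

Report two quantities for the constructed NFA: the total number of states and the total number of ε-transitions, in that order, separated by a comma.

Per subexpression:
Each of the 4 symbol leaves contributes 2 states and 0 ε-transitions.
  10 — 3 states, 0 ε-transitions
  1|0|10 — 9 states, 6 ε-transitions

9, 6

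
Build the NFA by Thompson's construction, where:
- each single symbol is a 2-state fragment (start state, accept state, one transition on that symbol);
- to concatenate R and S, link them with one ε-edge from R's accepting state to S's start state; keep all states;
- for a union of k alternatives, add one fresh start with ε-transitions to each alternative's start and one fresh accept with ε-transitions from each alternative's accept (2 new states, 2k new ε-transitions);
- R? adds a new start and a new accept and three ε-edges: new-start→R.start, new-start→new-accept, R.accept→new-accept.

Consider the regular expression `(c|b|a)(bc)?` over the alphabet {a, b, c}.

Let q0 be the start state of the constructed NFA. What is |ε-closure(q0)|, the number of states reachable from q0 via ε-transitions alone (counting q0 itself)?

4

Let C(F) = |ε-closure(F.start)| within fragment F, and note whether F accepts ε. Symbol fragments have C = 1 and do not accept ε. Then:
  c|b|a → |ε-closure| = 1 + 1 + 1 + 1 = 4 (the new accept is not ε-reachable since no branch accepts ε)
  bc → same as the first factor's closure: |ε-closure| = 1
  (bc)? → |ε-closure| = 1 (new start) + 1 (body) + 1 (new accept, via ε) = 3
  (c|b|a)(bc)? → same as the first factor's closure: |ε-closure| = 4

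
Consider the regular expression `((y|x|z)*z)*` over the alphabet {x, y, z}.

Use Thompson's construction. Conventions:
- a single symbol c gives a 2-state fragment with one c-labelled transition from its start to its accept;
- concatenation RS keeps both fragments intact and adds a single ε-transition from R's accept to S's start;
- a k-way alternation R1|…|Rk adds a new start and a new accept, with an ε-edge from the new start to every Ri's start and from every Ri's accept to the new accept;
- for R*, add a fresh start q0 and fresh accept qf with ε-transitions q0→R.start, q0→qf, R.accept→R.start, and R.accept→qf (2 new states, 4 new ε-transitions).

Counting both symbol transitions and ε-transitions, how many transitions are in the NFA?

Per subexpression:
Each of the 4 symbol leaves contributes 1 transition (1 symbol, 0 ε).
  y|x|z → 9 transitions (3 symbol, 6 ε)
  (y|x|z)* → 13 transitions (3 symbol, 10 ε)
  (y|x|z)*z → 15 transitions (4 symbol, 11 ε)
  ((y|x|z)*z)* → 19 transitions (4 symbol, 15 ε)

19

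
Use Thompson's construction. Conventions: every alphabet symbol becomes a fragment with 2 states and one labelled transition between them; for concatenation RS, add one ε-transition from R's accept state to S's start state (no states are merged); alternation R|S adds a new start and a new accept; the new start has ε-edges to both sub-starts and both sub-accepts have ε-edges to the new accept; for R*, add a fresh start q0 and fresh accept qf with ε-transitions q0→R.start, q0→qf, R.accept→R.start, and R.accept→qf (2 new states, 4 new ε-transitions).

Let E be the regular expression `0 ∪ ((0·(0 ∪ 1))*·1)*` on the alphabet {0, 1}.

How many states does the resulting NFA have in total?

18

Bottom-up over the parse tree:
Each of the 5 symbol leaves contributes a 2-state fragment.
  0 ∪ 1 — 6 states
  0·(0 ∪ 1) — 8 states
  (0·(0 ∪ 1))* — 10 states
  (0·(0 ∪ 1))*·1 — 12 states
  ((0·(0 ∪ 1))*·1)* — 14 states
  0 ∪ ((0·(0 ∪ 1))*·1)* — 18 states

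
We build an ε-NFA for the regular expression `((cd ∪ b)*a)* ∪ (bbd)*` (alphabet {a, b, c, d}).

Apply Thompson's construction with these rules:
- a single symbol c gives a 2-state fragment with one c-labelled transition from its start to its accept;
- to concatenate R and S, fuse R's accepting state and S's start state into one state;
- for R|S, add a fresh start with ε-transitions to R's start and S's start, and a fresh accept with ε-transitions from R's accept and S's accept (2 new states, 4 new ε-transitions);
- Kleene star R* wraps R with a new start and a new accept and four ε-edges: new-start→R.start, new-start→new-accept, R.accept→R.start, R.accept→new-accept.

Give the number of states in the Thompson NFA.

By structural recursion:
Each of the 7 symbol leaves contributes a 2-state fragment.
  cd : 3 states
  cd ∪ b : 7 states
  (cd ∪ b)* : 9 states
  (cd ∪ b)*a : 10 states
  ((cd ∪ b)*a)* : 12 states
  bbd : 4 states
  (bbd)* : 6 states
  ((cd ∪ b)*a)* ∪ (bbd)* : 20 states

20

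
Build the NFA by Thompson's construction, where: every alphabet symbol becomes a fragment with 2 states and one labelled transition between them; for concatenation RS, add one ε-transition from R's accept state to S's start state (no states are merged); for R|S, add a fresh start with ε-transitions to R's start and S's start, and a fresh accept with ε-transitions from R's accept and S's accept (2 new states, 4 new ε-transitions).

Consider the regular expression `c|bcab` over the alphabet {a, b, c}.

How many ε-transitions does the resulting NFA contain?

7

Per subexpression:
Each of the 5 symbol leaves contributes 0 ε-transitions.
  bcab — 3 ε-transitions
  c|bcab — 7 ε-transitions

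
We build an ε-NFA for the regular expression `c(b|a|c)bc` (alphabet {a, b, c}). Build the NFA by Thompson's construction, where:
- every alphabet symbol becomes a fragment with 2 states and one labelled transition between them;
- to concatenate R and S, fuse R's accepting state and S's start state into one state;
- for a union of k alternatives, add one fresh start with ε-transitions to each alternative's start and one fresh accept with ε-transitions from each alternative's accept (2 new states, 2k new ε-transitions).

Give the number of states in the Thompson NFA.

11

Per subexpression:
Each of the 6 symbol leaves contributes a 2-state fragment.
  b|a|c → 8 states
  c(b|a|c)bc → 11 states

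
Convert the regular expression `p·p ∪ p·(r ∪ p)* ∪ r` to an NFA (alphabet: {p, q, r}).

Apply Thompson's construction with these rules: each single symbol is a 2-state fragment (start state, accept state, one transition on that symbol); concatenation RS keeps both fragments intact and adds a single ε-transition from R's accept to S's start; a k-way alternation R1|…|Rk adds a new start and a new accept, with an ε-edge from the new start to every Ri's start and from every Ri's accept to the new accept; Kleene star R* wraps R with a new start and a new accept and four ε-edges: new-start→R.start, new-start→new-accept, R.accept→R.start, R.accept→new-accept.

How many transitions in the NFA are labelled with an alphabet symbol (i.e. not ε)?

Building bottom-up:
Each of the 6 symbol leaves contributes exactly 1 symbol transition.
  p·p = 2 symbol transitions
  r ∪ p = 2 symbol transitions
  (r ∪ p)* = 2 symbol transitions
  p·(r ∪ p)* = 3 symbol transitions
  p·p ∪ p·(r ∪ p)* ∪ r = 6 symbol transitions

6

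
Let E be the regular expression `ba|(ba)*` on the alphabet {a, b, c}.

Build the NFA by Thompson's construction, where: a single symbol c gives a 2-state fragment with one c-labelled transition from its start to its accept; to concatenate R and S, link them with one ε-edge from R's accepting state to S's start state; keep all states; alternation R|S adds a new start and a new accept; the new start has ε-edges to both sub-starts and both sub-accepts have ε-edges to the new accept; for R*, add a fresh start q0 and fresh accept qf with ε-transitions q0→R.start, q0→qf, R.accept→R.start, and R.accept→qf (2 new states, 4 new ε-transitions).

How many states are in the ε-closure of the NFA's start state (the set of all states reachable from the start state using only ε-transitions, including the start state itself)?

Compute the ε-closure size of each fragment's start state recursively; a symbol fragment's start has no outgoing ε-edge, so its closure is just itself (size 1).
  ba : C equals the left operand's closure size = 1 (its accept is not ε-reachable, so the closure stops there)
  ba : C equals the left operand's closure size = 1 (its accept is not ε-reachable, so the closure stops there)
  (ba)* : C = 1 (new start) + 1 (body) + 1 (new accept) = 3
  ba|(ba)* : C = 1 (new start) + (1 + 3) + 1 (new accept, since some branch ε-reaches its own accept) = 6

6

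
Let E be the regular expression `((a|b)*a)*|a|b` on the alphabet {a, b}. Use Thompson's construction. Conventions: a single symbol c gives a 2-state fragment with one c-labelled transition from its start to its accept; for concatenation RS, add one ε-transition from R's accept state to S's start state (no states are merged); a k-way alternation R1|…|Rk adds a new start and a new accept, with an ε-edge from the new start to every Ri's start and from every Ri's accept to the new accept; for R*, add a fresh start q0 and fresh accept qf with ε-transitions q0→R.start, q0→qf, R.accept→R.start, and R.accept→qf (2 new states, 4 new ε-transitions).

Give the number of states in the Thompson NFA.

18

Recursing over subexpressions:
Each of the 5 symbol leaves contributes a 2-state fragment.
  a|b — 6 states
  (a|b)* — 8 states
  (a|b)*a — 10 states
  ((a|b)*a)* — 12 states
  ((a|b)*a)*|a|b — 18 states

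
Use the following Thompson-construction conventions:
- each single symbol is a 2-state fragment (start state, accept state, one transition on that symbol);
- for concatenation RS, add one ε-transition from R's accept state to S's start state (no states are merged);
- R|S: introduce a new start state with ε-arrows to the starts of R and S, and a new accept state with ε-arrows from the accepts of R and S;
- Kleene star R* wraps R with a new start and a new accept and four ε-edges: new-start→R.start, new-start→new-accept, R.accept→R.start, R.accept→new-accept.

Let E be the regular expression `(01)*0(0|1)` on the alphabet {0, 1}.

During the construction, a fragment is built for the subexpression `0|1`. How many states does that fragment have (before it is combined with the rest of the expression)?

6

Fragment for `0|1`:
Each of the 2 symbol leaves contributes a 2-state fragment.
  0|1 : 6 states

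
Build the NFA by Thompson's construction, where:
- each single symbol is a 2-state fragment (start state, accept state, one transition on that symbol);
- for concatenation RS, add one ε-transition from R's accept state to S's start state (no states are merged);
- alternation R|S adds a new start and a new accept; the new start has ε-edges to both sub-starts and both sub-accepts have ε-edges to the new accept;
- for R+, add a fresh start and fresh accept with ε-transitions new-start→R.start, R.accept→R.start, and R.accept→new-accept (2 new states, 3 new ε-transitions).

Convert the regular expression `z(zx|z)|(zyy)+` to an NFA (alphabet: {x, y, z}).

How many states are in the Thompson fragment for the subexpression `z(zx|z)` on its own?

10

Fragment for `z(zx|z)`:
Each of the 4 symbol leaves contributes a 2-state fragment.
  zx = 4 states
  zx|z = 8 states
  z(zx|z) = 10 states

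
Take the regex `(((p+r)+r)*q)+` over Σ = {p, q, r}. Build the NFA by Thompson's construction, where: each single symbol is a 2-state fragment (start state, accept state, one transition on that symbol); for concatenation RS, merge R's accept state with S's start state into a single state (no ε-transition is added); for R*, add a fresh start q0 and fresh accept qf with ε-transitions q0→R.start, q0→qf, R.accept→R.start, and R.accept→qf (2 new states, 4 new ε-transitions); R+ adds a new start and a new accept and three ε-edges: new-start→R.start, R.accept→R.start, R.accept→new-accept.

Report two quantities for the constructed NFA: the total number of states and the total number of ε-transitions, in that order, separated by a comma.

13, 13

Per subexpression:
Each of the 4 symbol leaves contributes 2 states and 0 ε-transitions.
  p+ — 4 states, 3 ε-transitions
  p+r — 5 states, 3 ε-transitions
  (p+r)+ — 7 states, 6 ε-transitions
  (p+r)+r — 8 states, 6 ε-transitions
  ((p+r)+r)* — 10 states, 10 ε-transitions
  ((p+r)+r)*q — 11 states, 10 ε-transitions
  (((p+r)+r)*q)+ — 13 states, 13 ε-transitions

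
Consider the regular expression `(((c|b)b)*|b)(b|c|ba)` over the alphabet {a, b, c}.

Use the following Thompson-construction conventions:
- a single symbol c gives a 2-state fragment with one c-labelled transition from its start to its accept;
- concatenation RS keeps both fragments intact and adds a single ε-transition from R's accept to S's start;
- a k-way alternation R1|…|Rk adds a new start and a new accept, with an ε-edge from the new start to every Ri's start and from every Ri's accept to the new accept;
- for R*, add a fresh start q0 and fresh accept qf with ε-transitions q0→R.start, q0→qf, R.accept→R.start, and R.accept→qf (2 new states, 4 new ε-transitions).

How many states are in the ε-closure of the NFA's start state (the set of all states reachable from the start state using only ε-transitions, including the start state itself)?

Work bottom-up. For each fragment F, track |ε-closure(F.start)| and whether F's accept lies in that closure (i.e. whether F accepts ε). A single-symbol fragment has closure size 1 and does not accept ε.
  c|b — C = 1 + 1 + 1 = 3 (the new accept is not ε-reachable since no branch accepts ε)
  (c|b)b — C equals the left operand's closure size = 3 (its accept is not ε-reachable, so the closure stops there)
  ((c|b)b)* — C = 1 (new start) + 3 (body) + 1 (new accept) = 5
  ((c|b)b)*|b — C = 1 (new start) + (5 + 1) + 1 (new accept, since some branch ε-reaches its own accept) = 8
  ba — same as the first factor's closure: C = 1
  b|c|ba — new start ε-reaches every alternative's start; none of them accept ε, so the new accept is not reached: C = 1 + 1 + 1 + 1 = 4
  (((c|b)b)*|b)(b|c|ba) — the left operand accepts ε, so the closure extends into the next operand (via the concat ε-link); C = 8 + 4 = 12

12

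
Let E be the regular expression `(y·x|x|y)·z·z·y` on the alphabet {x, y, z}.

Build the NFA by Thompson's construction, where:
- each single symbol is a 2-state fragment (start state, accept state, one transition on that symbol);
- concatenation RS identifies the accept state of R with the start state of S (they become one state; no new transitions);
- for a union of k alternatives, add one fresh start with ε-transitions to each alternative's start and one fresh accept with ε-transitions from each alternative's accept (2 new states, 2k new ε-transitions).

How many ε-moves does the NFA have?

6

Per subexpression:
Each of the 7 symbol leaves contributes 0 ε-transitions.
  y·x → 0 ε-transitions
  y·x|x|y → 6 ε-transitions
  (y·x|x|y)·z·z·y → 6 ε-transitions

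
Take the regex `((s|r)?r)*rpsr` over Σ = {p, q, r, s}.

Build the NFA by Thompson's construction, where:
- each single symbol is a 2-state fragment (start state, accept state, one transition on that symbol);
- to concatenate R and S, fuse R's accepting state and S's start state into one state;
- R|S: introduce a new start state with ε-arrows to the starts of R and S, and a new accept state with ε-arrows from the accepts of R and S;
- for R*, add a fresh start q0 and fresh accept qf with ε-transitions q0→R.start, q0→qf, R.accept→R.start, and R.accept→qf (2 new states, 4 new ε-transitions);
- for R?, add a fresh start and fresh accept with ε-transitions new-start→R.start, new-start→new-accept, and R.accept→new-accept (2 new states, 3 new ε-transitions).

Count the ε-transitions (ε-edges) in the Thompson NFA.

Per subexpression:
Each of the 7 symbol leaves contributes 0 ε-transitions.
  s|r : 4 ε-transitions
  (s|r)? : 7 ε-transitions
  (s|r)?r : 7 ε-transitions
  ((s|r)?r)* : 11 ε-transitions
  ((s|r)?r)*rpsr : 11 ε-transitions

11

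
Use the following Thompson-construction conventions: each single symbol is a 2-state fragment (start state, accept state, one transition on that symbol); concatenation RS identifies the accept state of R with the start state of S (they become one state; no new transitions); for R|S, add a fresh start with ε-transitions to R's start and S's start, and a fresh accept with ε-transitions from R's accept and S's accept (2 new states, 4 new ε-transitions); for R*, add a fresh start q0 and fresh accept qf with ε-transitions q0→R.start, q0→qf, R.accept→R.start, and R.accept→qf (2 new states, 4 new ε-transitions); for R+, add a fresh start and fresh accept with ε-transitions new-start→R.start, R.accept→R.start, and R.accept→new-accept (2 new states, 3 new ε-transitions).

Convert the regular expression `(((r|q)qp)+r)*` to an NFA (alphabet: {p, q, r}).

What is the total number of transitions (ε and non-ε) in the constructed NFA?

Recursing over subexpressions:
Each of the 5 symbol leaves contributes 1 transition (1 symbol, 0 ε).
  r|q = 6 transitions (2 symbol, 4 ε)
  (r|q)qp = 8 transitions (4 symbol, 4 ε)
  ((r|q)qp)+ = 11 transitions (4 symbol, 7 ε)
  ((r|q)qp)+r = 12 transitions (5 symbol, 7 ε)
  (((r|q)qp)+r)* = 16 transitions (5 symbol, 11 ε)

16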